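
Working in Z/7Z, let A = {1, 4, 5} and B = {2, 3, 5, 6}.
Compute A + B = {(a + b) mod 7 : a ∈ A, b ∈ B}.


Work in Z/7Z: reduce every sum a + b modulo 7.
Enumerate all 12 pairs:
a = 1: 1+2=3, 1+3=4, 1+5=6, 1+6=0
a = 4: 4+2=6, 4+3=0, 4+5=2, 4+6=3
a = 5: 5+2=0, 5+3=1, 5+5=3, 5+6=4
Distinct residues collected: {0, 1, 2, 3, 4, 6}
|A + B| = 6 (out of 7 total residues).

A + B = {0, 1, 2, 3, 4, 6}


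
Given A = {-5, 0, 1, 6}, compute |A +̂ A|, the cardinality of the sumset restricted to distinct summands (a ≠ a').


Restricted sumset: A +̂ A = {a + a' : a ∈ A, a' ∈ A, a ≠ a'}.
Equivalently, take A + A and drop any sum 2a that is achievable ONLY as a + a for a ∈ A (i.e. sums representable only with equal summands).
Enumerate pairs (a, a') with a < a' (symmetric, so each unordered pair gives one sum; this covers all a ≠ a'):
  -5 + 0 = -5
  -5 + 1 = -4
  -5 + 6 = 1
  0 + 1 = 1
  0 + 6 = 6
  1 + 6 = 7
Collected distinct sums: {-5, -4, 1, 6, 7}
|A +̂ A| = 5
(Reference bound: |A +̂ A| ≥ 2|A| - 3 for |A| ≥ 2, with |A| = 4 giving ≥ 5.)

|A +̂ A| = 5


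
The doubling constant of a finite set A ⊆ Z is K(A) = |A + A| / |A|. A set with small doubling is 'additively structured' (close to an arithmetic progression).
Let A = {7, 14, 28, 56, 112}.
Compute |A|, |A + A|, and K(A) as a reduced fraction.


|A| = 5.
Compute A + A by enumerating all 25 pairs.
A + A = {14, 21, 28, 35, 42, 56, 63, 70, 84, 112, 119, 126, 140, 168, 224}, so |A + A| = 15.
K = |A + A| / |A| = 15/5 = 3/1 ≈ 3.0000.
Reference: AP of size 5 gives K = 9/5 ≈ 1.8000; a fully generic set of size 5 gives K ≈ 3.0000.

|A| = 5, |A + A| = 15, K = 15/5 = 3/1.


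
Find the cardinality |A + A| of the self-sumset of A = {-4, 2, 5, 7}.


A + A = {a + a' : a, a' ∈ A}; |A| = 4.
General bounds: 2|A| - 1 ≤ |A + A| ≤ |A|(|A|+1)/2, i.e. 7 ≤ |A + A| ≤ 10.
Lower bound 2|A|-1 is attained iff A is an arithmetic progression.
Enumerate sums a + a' for a ≤ a' (symmetric, so this suffices):
a = -4: -4+-4=-8, -4+2=-2, -4+5=1, -4+7=3
a = 2: 2+2=4, 2+5=7, 2+7=9
a = 5: 5+5=10, 5+7=12
a = 7: 7+7=14
Distinct sums: {-8, -2, 1, 3, 4, 7, 9, 10, 12, 14}
|A + A| = 10

|A + A| = 10


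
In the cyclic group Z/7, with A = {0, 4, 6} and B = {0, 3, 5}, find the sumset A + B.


Work in Z/7Z: reduce every sum a + b modulo 7.
Enumerate all 9 pairs:
a = 0: 0+0=0, 0+3=3, 0+5=5
a = 4: 4+0=4, 4+3=0, 4+5=2
a = 6: 6+0=6, 6+3=2, 6+5=4
Distinct residues collected: {0, 2, 3, 4, 5, 6}
|A + B| = 6 (out of 7 total residues).

A + B = {0, 2, 3, 4, 5, 6}


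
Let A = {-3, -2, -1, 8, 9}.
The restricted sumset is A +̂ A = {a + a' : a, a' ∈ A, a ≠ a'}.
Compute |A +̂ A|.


Restricted sumset: A +̂ A = {a + a' : a ∈ A, a' ∈ A, a ≠ a'}.
Equivalently, take A + A and drop any sum 2a that is achievable ONLY as a + a for a ∈ A (i.e. sums representable only with equal summands).
Enumerate pairs (a, a') with a < a' (symmetric, so each unordered pair gives one sum; this covers all a ≠ a'):
  -3 + -2 = -5
  -3 + -1 = -4
  -3 + 8 = 5
  -3 + 9 = 6
  -2 + -1 = -3
  -2 + 8 = 6
  -2 + 9 = 7
  -1 + 8 = 7
  -1 + 9 = 8
  8 + 9 = 17
Collected distinct sums: {-5, -4, -3, 5, 6, 7, 8, 17}
|A +̂ A| = 8
(Reference bound: |A +̂ A| ≥ 2|A| - 3 for |A| ≥ 2, with |A| = 5 giving ≥ 7.)

|A +̂ A| = 8


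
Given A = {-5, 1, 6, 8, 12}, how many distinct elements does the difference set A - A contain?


A - A = {a - a' : a, a' ∈ A}; |A| = 5.
Bounds: 2|A|-1 ≤ |A - A| ≤ |A|² - |A| + 1, i.e. 9 ≤ |A - A| ≤ 21.
Note: 0 ∈ A - A always (from a - a). The set is symmetric: if d ∈ A - A then -d ∈ A - A.
Enumerate nonzero differences d = a - a' with a > a' (then include -d):
Positive differences: {2, 4, 5, 6, 7, 11, 13, 17}
Full difference set: {0} ∪ (positive diffs) ∪ (negative diffs).
|A - A| = 1 + 2·8 = 17 (matches direct enumeration: 17).

|A - A| = 17


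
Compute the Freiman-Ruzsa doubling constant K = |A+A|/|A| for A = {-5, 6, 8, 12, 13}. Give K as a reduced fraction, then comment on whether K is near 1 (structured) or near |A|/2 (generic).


|A| = 5.
Compute A + A by enumerating all 25 pairs.
A + A = {-10, 1, 3, 7, 8, 12, 14, 16, 18, 19, 20, 21, 24, 25, 26}, so |A + A| = 15.
K = |A + A| / |A| = 15/5 = 3/1 ≈ 3.0000.
Reference: AP of size 5 gives K = 9/5 ≈ 1.8000; a fully generic set of size 5 gives K ≈ 3.0000.

|A| = 5, |A + A| = 15, K = 15/5 = 3/1.


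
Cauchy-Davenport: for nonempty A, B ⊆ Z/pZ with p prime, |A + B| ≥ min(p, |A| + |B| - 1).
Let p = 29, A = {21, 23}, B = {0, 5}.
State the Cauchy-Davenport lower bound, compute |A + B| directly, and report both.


Cauchy-Davenport: |A + B| ≥ min(p, |A| + |B| - 1) for A, B nonempty in Z/pZ.
|A| = 2, |B| = 2, p = 29.
CD lower bound = min(29, 2 + 2 - 1) = min(29, 3) = 3.
Compute A + B mod 29 directly:
a = 21: 21+0=21, 21+5=26
a = 23: 23+0=23, 23+5=28
A + B = {21, 23, 26, 28}, so |A + B| = 4.
Verify: 4 ≥ 3? Yes ✓.

CD lower bound = 3, actual |A + B| = 4.


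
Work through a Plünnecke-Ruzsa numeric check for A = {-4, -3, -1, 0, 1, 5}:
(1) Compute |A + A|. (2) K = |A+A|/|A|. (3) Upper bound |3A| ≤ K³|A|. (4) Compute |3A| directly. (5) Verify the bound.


|A| = 6.
Step 1: Compute A + A by enumerating all 36 pairs.
A + A = {-8, -7, -6, -5, -4, -3, -2, -1, 0, 1, 2, 4, 5, 6, 10}, so |A + A| = 15.
Step 2: Doubling constant K = |A + A|/|A| = 15/6 = 15/6 ≈ 2.5000.
Step 3: Plünnecke-Ruzsa gives |3A| ≤ K³·|A| = (2.5000)³ · 6 ≈ 93.7500.
Step 4: Compute 3A = A + A + A directly by enumerating all triples (a,b,c) ∈ A³; |3A| = 24.
Step 5: Check 24 ≤ 93.7500? Yes ✓.

K = 15/6, Plünnecke-Ruzsa bound K³|A| ≈ 93.7500, |3A| = 24, inequality holds.


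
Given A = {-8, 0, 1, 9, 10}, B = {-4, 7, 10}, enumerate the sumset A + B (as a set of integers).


A + B = {a + b : a ∈ A, b ∈ B}.
Enumerate all |A|·|B| = 5·3 = 15 pairs (a, b) and collect distinct sums.
a = -8: -8+-4=-12, -8+7=-1, -8+10=2
a = 0: 0+-4=-4, 0+7=7, 0+10=10
a = 1: 1+-4=-3, 1+7=8, 1+10=11
a = 9: 9+-4=5, 9+7=16, 9+10=19
a = 10: 10+-4=6, 10+7=17, 10+10=20
Collecting distinct sums: A + B = {-12, -4, -3, -1, 2, 5, 6, 7, 8, 10, 11, 16, 17, 19, 20}
|A + B| = 15

A + B = {-12, -4, -3, -1, 2, 5, 6, 7, 8, 10, 11, 16, 17, 19, 20}


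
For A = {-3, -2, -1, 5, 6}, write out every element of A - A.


A - A = {a - a' : a, a' ∈ A}.
Compute a - a' for each ordered pair (a, a'):
a = -3: -3--3=0, -3--2=-1, -3--1=-2, -3-5=-8, -3-6=-9
a = -2: -2--3=1, -2--2=0, -2--1=-1, -2-5=-7, -2-6=-8
a = -1: -1--3=2, -1--2=1, -1--1=0, -1-5=-6, -1-6=-7
a = 5: 5--3=8, 5--2=7, 5--1=6, 5-5=0, 5-6=-1
a = 6: 6--3=9, 6--2=8, 6--1=7, 6-5=1, 6-6=0
Collecting distinct values (and noting 0 appears from a-a):
A - A = {-9, -8, -7, -6, -2, -1, 0, 1, 2, 6, 7, 8, 9}
|A - A| = 13

A - A = {-9, -8, -7, -6, -2, -1, 0, 1, 2, 6, 7, 8, 9}


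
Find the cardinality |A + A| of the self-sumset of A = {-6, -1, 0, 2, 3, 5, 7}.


A + A = {a + a' : a, a' ∈ A}; |A| = 7.
General bounds: 2|A| - 1 ≤ |A + A| ≤ |A|(|A|+1)/2, i.e. 13 ≤ |A + A| ≤ 28.
Lower bound 2|A|-1 is attained iff A is an arithmetic progression.
Enumerate sums a + a' for a ≤ a' (symmetric, so this suffices):
a = -6: -6+-6=-12, -6+-1=-7, -6+0=-6, -6+2=-4, -6+3=-3, -6+5=-1, -6+7=1
a = -1: -1+-1=-2, -1+0=-1, -1+2=1, -1+3=2, -1+5=4, -1+7=6
a = 0: 0+0=0, 0+2=2, 0+3=3, 0+5=5, 0+7=7
a = 2: 2+2=4, 2+3=5, 2+5=7, 2+7=9
a = 3: 3+3=6, 3+5=8, 3+7=10
a = 5: 5+5=10, 5+7=12
a = 7: 7+7=14
Distinct sums: {-12, -7, -6, -4, -3, -2, -1, 0, 1, 2, 3, 4, 5, 6, 7, 8, 9, 10, 12, 14}
|A + A| = 20

|A + A| = 20


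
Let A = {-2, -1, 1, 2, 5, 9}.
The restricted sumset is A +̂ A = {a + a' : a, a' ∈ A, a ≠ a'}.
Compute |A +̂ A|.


Restricted sumset: A +̂ A = {a + a' : a ∈ A, a' ∈ A, a ≠ a'}.
Equivalently, take A + A and drop any sum 2a that is achievable ONLY as a + a for a ∈ A (i.e. sums representable only with equal summands).
Enumerate pairs (a, a') with a < a' (symmetric, so each unordered pair gives one sum; this covers all a ≠ a'):
  -2 + -1 = -3
  -2 + 1 = -1
  -2 + 2 = 0
  -2 + 5 = 3
  -2 + 9 = 7
  -1 + 1 = 0
  -1 + 2 = 1
  -1 + 5 = 4
  -1 + 9 = 8
  1 + 2 = 3
  1 + 5 = 6
  1 + 9 = 10
  2 + 5 = 7
  2 + 9 = 11
  5 + 9 = 14
Collected distinct sums: {-3, -1, 0, 1, 3, 4, 6, 7, 8, 10, 11, 14}
|A +̂ A| = 12
(Reference bound: |A +̂ A| ≥ 2|A| - 3 for |A| ≥ 2, with |A| = 6 giving ≥ 9.)

|A +̂ A| = 12


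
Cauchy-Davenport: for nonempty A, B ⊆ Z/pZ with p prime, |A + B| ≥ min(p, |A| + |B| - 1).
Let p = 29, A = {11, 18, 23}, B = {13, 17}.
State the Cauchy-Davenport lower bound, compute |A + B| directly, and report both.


Cauchy-Davenport: |A + B| ≥ min(p, |A| + |B| - 1) for A, B nonempty in Z/pZ.
|A| = 3, |B| = 2, p = 29.
CD lower bound = min(29, 3 + 2 - 1) = min(29, 4) = 4.
Compute A + B mod 29 directly:
a = 11: 11+13=24, 11+17=28
a = 18: 18+13=2, 18+17=6
a = 23: 23+13=7, 23+17=11
A + B = {2, 6, 7, 11, 24, 28}, so |A + B| = 6.
Verify: 6 ≥ 4? Yes ✓.

CD lower bound = 4, actual |A + B| = 6.


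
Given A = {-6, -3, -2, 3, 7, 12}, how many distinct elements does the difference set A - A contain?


A - A = {a - a' : a, a' ∈ A}; |A| = 6.
Bounds: 2|A|-1 ≤ |A - A| ≤ |A|² - |A| + 1, i.e. 11 ≤ |A - A| ≤ 31.
Note: 0 ∈ A - A always (from a - a). The set is symmetric: if d ∈ A - A then -d ∈ A - A.
Enumerate nonzero differences d = a - a' with a > a' (then include -d):
Positive differences: {1, 3, 4, 5, 6, 9, 10, 13, 14, 15, 18}
Full difference set: {0} ∪ (positive diffs) ∪ (negative diffs).
|A - A| = 1 + 2·11 = 23 (matches direct enumeration: 23).

|A - A| = 23


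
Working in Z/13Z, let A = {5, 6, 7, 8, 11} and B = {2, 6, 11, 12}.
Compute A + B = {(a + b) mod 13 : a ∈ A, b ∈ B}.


Work in Z/13Z: reduce every sum a + b modulo 13.
Enumerate all 20 pairs:
a = 5: 5+2=7, 5+6=11, 5+11=3, 5+12=4
a = 6: 6+2=8, 6+6=12, 6+11=4, 6+12=5
a = 7: 7+2=9, 7+6=0, 7+11=5, 7+12=6
a = 8: 8+2=10, 8+6=1, 8+11=6, 8+12=7
a = 11: 11+2=0, 11+6=4, 11+11=9, 11+12=10
Distinct residues collected: {0, 1, 3, 4, 5, 6, 7, 8, 9, 10, 11, 12}
|A + B| = 12 (out of 13 total residues).

A + B = {0, 1, 3, 4, 5, 6, 7, 8, 9, 10, 11, 12}


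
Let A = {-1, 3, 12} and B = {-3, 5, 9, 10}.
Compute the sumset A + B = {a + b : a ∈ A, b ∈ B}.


A + B = {a + b : a ∈ A, b ∈ B}.
Enumerate all |A|·|B| = 3·4 = 12 pairs (a, b) and collect distinct sums.
a = -1: -1+-3=-4, -1+5=4, -1+9=8, -1+10=9
a = 3: 3+-3=0, 3+5=8, 3+9=12, 3+10=13
a = 12: 12+-3=9, 12+5=17, 12+9=21, 12+10=22
Collecting distinct sums: A + B = {-4, 0, 4, 8, 9, 12, 13, 17, 21, 22}
|A + B| = 10

A + B = {-4, 0, 4, 8, 9, 12, 13, 17, 21, 22}


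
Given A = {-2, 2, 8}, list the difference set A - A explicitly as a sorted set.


A - A = {a - a' : a, a' ∈ A}.
Compute a - a' for each ordered pair (a, a'):
a = -2: -2--2=0, -2-2=-4, -2-8=-10
a = 2: 2--2=4, 2-2=0, 2-8=-6
a = 8: 8--2=10, 8-2=6, 8-8=0
Collecting distinct values (and noting 0 appears from a-a):
A - A = {-10, -6, -4, 0, 4, 6, 10}
|A - A| = 7

A - A = {-10, -6, -4, 0, 4, 6, 10}


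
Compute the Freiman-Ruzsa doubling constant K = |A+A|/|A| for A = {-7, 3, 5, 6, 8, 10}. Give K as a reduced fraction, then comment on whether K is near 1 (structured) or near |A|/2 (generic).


|A| = 6.
Compute A + A by enumerating all 36 pairs.
A + A = {-14, -4, -2, -1, 1, 3, 6, 8, 9, 10, 11, 12, 13, 14, 15, 16, 18, 20}, so |A + A| = 18.
K = |A + A| / |A| = 18/6 = 3/1 ≈ 3.0000.
Reference: AP of size 6 gives K = 11/6 ≈ 1.8333; a fully generic set of size 6 gives K ≈ 3.5000.

|A| = 6, |A + A| = 18, K = 18/6 = 3/1.


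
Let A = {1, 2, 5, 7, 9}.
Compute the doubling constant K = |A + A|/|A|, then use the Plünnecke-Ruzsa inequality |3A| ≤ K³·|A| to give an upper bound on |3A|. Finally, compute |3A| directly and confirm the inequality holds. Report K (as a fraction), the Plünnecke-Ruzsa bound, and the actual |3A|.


|A| = 5.
Step 1: Compute A + A by enumerating all 25 pairs.
A + A = {2, 3, 4, 6, 7, 8, 9, 10, 11, 12, 14, 16, 18}, so |A + A| = 13.
Step 2: Doubling constant K = |A + A|/|A| = 13/5 = 13/5 ≈ 2.6000.
Step 3: Plünnecke-Ruzsa gives |3A| ≤ K³·|A| = (2.6000)³ · 5 ≈ 87.8800.
Step 4: Compute 3A = A + A + A directly by enumerating all triples (a,b,c) ∈ A³; |3A| = 22.
Step 5: Check 22 ≤ 87.8800? Yes ✓.

K = 13/5, Plünnecke-Ruzsa bound K³|A| ≈ 87.8800, |3A| = 22, inequality holds.


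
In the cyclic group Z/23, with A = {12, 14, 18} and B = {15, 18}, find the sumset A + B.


Work in Z/23Z: reduce every sum a + b modulo 23.
Enumerate all 6 pairs:
a = 12: 12+15=4, 12+18=7
a = 14: 14+15=6, 14+18=9
a = 18: 18+15=10, 18+18=13
Distinct residues collected: {4, 6, 7, 9, 10, 13}
|A + B| = 6 (out of 23 total residues).

A + B = {4, 6, 7, 9, 10, 13}


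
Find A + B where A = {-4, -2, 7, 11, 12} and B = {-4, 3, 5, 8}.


A + B = {a + b : a ∈ A, b ∈ B}.
Enumerate all |A|·|B| = 5·4 = 20 pairs (a, b) and collect distinct sums.
a = -4: -4+-4=-8, -4+3=-1, -4+5=1, -4+8=4
a = -2: -2+-4=-6, -2+3=1, -2+5=3, -2+8=6
a = 7: 7+-4=3, 7+3=10, 7+5=12, 7+8=15
a = 11: 11+-4=7, 11+3=14, 11+5=16, 11+8=19
a = 12: 12+-4=8, 12+3=15, 12+5=17, 12+8=20
Collecting distinct sums: A + B = {-8, -6, -1, 1, 3, 4, 6, 7, 8, 10, 12, 14, 15, 16, 17, 19, 20}
|A + B| = 17

A + B = {-8, -6, -1, 1, 3, 4, 6, 7, 8, 10, 12, 14, 15, 16, 17, 19, 20}


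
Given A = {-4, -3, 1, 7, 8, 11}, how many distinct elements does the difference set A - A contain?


A - A = {a - a' : a, a' ∈ A}; |A| = 6.
Bounds: 2|A|-1 ≤ |A - A| ≤ |A|² - |A| + 1, i.e. 11 ≤ |A - A| ≤ 31.
Note: 0 ∈ A - A always (from a - a). The set is symmetric: if d ∈ A - A then -d ∈ A - A.
Enumerate nonzero differences d = a - a' with a > a' (then include -d):
Positive differences: {1, 3, 4, 5, 6, 7, 10, 11, 12, 14, 15}
Full difference set: {0} ∪ (positive diffs) ∪ (negative diffs).
|A - A| = 1 + 2·11 = 23 (matches direct enumeration: 23).

|A - A| = 23


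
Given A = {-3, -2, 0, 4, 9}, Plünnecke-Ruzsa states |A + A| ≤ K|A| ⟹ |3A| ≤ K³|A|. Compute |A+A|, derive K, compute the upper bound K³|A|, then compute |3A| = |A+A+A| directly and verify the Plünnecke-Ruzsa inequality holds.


|A| = 5.
Step 1: Compute A + A by enumerating all 25 pairs.
A + A = {-6, -5, -4, -3, -2, 0, 1, 2, 4, 6, 7, 8, 9, 13, 18}, so |A + A| = 15.
Step 2: Doubling constant K = |A + A|/|A| = 15/5 = 15/5 ≈ 3.0000.
Step 3: Plünnecke-Ruzsa gives |3A| ≤ K³·|A| = (3.0000)³ · 5 ≈ 135.0000.
Step 4: Compute 3A = A + A + A directly by enumerating all triples (a,b,c) ∈ A³; |3A| = 29.
Step 5: Check 29 ≤ 135.0000? Yes ✓.

K = 15/5, Plünnecke-Ruzsa bound K³|A| ≈ 135.0000, |3A| = 29, inequality holds.


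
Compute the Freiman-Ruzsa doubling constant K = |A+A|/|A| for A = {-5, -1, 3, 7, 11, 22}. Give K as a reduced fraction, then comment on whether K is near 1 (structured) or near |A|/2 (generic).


|A| = 6.
Compute A + A by enumerating all 36 pairs.
A + A = {-10, -6, -2, 2, 6, 10, 14, 17, 18, 21, 22, 25, 29, 33, 44}, so |A + A| = 15.
K = |A + A| / |A| = 15/6 = 5/2 ≈ 2.5000.
Reference: AP of size 6 gives K = 11/6 ≈ 1.8333; a fully generic set of size 6 gives K ≈ 3.5000.

|A| = 6, |A + A| = 15, K = 15/6 = 5/2.


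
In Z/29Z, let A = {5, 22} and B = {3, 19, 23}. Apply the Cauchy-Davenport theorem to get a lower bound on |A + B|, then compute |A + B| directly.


Cauchy-Davenport: |A + B| ≥ min(p, |A| + |B| - 1) for A, B nonempty in Z/pZ.
|A| = 2, |B| = 3, p = 29.
CD lower bound = min(29, 2 + 3 - 1) = min(29, 4) = 4.
Compute A + B mod 29 directly:
a = 5: 5+3=8, 5+19=24, 5+23=28
a = 22: 22+3=25, 22+19=12, 22+23=16
A + B = {8, 12, 16, 24, 25, 28}, so |A + B| = 6.
Verify: 6 ≥ 4? Yes ✓.

CD lower bound = 4, actual |A + B| = 6.


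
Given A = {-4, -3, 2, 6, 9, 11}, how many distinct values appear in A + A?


A + A = {a + a' : a, a' ∈ A}; |A| = 6.
General bounds: 2|A| - 1 ≤ |A + A| ≤ |A|(|A|+1)/2, i.e. 11 ≤ |A + A| ≤ 21.
Lower bound 2|A|-1 is attained iff A is an arithmetic progression.
Enumerate sums a + a' for a ≤ a' (symmetric, so this suffices):
a = -4: -4+-4=-8, -4+-3=-7, -4+2=-2, -4+6=2, -4+9=5, -4+11=7
a = -3: -3+-3=-6, -3+2=-1, -3+6=3, -3+9=6, -3+11=8
a = 2: 2+2=4, 2+6=8, 2+9=11, 2+11=13
a = 6: 6+6=12, 6+9=15, 6+11=17
a = 9: 9+9=18, 9+11=20
a = 11: 11+11=22
Distinct sums: {-8, -7, -6, -2, -1, 2, 3, 4, 5, 6, 7, 8, 11, 12, 13, 15, 17, 18, 20, 22}
|A + A| = 20

|A + A| = 20


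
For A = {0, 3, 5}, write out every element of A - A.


A - A = {a - a' : a, a' ∈ A}.
Compute a - a' for each ordered pair (a, a'):
a = 0: 0-0=0, 0-3=-3, 0-5=-5
a = 3: 3-0=3, 3-3=0, 3-5=-2
a = 5: 5-0=5, 5-3=2, 5-5=0
Collecting distinct values (and noting 0 appears from a-a):
A - A = {-5, -3, -2, 0, 2, 3, 5}
|A - A| = 7

A - A = {-5, -3, -2, 0, 2, 3, 5}


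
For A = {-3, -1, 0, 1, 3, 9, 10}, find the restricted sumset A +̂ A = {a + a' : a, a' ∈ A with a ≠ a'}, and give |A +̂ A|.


Restricted sumset: A +̂ A = {a + a' : a ∈ A, a' ∈ A, a ≠ a'}.
Equivalently, take A + A and drop any sum 2a that is achievable ONLY as a + a for a ∈ A (i.e. sums representable only with equal summands).
Enumerate pairs (a, a') with a < a' (symmetric, so each unordered pair gives one sum; this covers all a ≠ a'):
  -3 + -1 = -4
  -3 + 0 = -3
  -3 + 1 = -2
  -3 + 3 = 0
  -3 + 9 = 6
  -3 + 10 = 7
  -1 + 0 = -1
  -1 + 1 = 0
  -1 + 3 = 2
  -1 + 9 = 8
  -1 + 10 = 9
  0 + 1 = 1
  0 + 3 = 3
  0 + 9 = 9
  0 + 10 = 10
  1 + 3 = 4
  1 + 9 = 10
  1 + 10 = 11
  3 + 9 = 12
  3 + 10 = 13
  9 + 10 = 19
Collected distinct sums: {-4, -3, -2, -1, 0, 1, 2, 3, 4, 6, 7, 8, 9, 10, 11, 12, 13, 19}
|A +̂ A| = 18
(Reference bound: |A +̂ A| ≥ 2|A| - 3 for |A| ≥ 2, with |A| = 7 giving ≥ 11.)

|A +̂ A| = 18


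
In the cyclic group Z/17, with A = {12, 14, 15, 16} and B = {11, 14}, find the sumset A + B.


Work in Z/17Z: reduce every sum a + b modulo 17.
Enumerate all 8 pairs:
a = 12: 12+11=6, 12+14=9
a = 14: 14+11=8, 14+14=11
a = 15: 15+11=9, 15+14=12
a = 16: 16+11=10, 16+14=13
Distinct residues collected: {6, 8, 9, 10, 11, 12, 13}
|A + B| = 7 (out of 17 total residues).

A + B = {6, 8, 9, 10, 11, 12, 13}


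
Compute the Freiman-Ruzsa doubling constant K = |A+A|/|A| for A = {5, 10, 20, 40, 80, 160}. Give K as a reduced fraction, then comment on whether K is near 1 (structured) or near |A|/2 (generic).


|A| = 6.
Compute A + A by enumerating all 36 pairs.
A + A = {10, 15, 20, 25, 30, 40, 45, 50, 60, 80, 85, 90, 100, 120, 160, 165, 170, 180, 200, 240, 320}, so |A + A| = 21.
K = |A + A| / |A| = 21/6 = 7/2 ≈ 3.5000.
Reference: AP of size 6 gives K = 11/6 ≈ 1.8333; a fully generic set of size 6 gives K ≈ 3.5000.

|A| = 6, |A + A| = 21, K = 21/6 = 7/2.


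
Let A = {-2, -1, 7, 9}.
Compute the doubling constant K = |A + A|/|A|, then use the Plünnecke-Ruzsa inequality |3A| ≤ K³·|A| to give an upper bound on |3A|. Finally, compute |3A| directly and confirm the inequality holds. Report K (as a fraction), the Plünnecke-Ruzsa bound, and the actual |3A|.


|A| = 4.
Step 1: Compute A + A by enumerating all 16 pairs.
A + A = {-4, -3, -2, 5, 6, 7, 8, 14, 16, 18}, so |A + A| = 10.
Step 2: Doubling constant K = |A + A|/|A| = 10/4 = 10/4 ≈ 2.5000.
Step 3: Plünnecke-Ruzsa gives |3A| ≤ K³·|A| = (2.5000)³ · 4 ≈ 62.5000.
Step 4: Compute 3A = A + A + A directly by enumerating all triples (a,b,c) ∈ A³; |3A| = 19.
Step 5: Check 19 ≤ 62.5000? Yes ✓.

K = 10/4, Plünnecke-Ruzsa bound K³|A| ≈ 62.5000, |3A| = 19, inequality holds.


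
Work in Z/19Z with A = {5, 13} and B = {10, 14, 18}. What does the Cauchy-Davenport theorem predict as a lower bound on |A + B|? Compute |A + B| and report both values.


Cauchy-Davenport: |A + B| ≥ min(p, |A| + |B| - 1) for A, B nonempty in Z/pZ.
|A| = 2, |B| = 3, p = 19.
CD lower bound = min(19, 2 + 3 - 1) = min(19, 4) = 4.
Compute A + B mod 19 directly:
a = 5: 5+10=15, 5+14=0, 5+18=4
a = 13: 13+10=4, 13+14=8, 13+18=12
A + B = {0, 4, 8, 12, 15}, so |A + B| = 5.
Verify: 5 ≥ 4? Yes ✓.

CD lower bound = 4, actual |A + B| = 5.


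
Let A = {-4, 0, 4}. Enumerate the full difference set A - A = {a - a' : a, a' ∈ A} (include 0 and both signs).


A - A = {a - a' : a, a' ∈ A}.
Compute a - a' for each ordered pair (a, a'):
a = -4: -4--4=0, -4-0=-4, -4-4=-8
a = 0: 0--4=4, 0-0=0, 0-4=-4
a = 4: 4--4=8, 4-0=4, 4-4=0
Collecting distinct values (and noting 0 appears from a-a):
A - A = {-8, -4, 0, 4, 8}
|A - A| = 5

A - A = {-8, -4, 0, 4, 8}


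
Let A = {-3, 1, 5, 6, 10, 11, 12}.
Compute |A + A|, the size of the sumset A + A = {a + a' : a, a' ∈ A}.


A + A = {a + a' : a, a' ∈ A}; |A| = 7.
General bounds: 2|A| - 1 ≤ |A + A| ≤ |A|(|A|+1)/2, i.e. 13 ≤ |A + A| ≤ 28.
Lower bound 2|A|-1 is attained iff A is an arithmetic progression.
Enumerate sums a + a' for a ≤ a' (symmetric, so this suffices):
a = -3: -3+-3=-6, -3+1=-2, -3+5=2, -3+6=3, -3+10=7, -3+11=8, -3+12=9
a = 1: 1+1=2, 1+5=6, 1+6=7, 1+10=11, 1+11=12, 1+12=13
a = 5: 5+5=10, 5+6=11, 5+10=15, 5+11=16, 5+12=17
a = 6: 6+6=12, 6+10=16, 6+11=17, 6+12=18
a = 10: 10+10=20, 10+11=21, 10+12=22
a = 11: 11+11=22, 11+12=23
a = 12: 12+12=24
Distinct sums: {-6, -2, 2, 3, 6, 7, 8, 9, 10, 11, 12, 13, 15, 16, 17, 18, 20, 21, 22, 23, 24}
|A + A| = 21

|A + A| = 21


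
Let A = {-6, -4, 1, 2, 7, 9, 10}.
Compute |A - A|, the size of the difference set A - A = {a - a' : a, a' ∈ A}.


A - A = {a - a' : a, a' ∈ A}; |A| = 7.
Bounds: 2|A|-1 ≤ |A - A| ≤ |A|² - |A| + 1, i.e. 13 ≤ |A - A| ≤ 43.
Note: 0 ∈ A - A always (from a - a). The set is symmetric: if d ∈ A - A then -d ∈ A - A.
Enumerate nonzero differences d = a - a' with a > a' (then include -d):
Positive differences: {1, 2, 3, 5, 6, 7, 8, 9, 11, 13, 14, 15, 16}
Full difference set: {0} ∪ (positive diffs) ∪ (negative diffs).
|A - A| = 1 + 2·13 = 27 (matches direct enumeration: 27).

|A - A| = 27


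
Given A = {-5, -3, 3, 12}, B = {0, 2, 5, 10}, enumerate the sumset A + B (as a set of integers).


A + B = {a + b : a ∈ A, b ∈ B}.
Enumerate all |A|·|B| = 4·4 = 16 pairs (a, b) and collect distinct sums.
a = -5: -5+0=-5, -5+2=-3, -5+5=0, -5+10=5
a = -3: -3+0=-3, -3+2=-1, -3+5=2, -3+10=7
a = 3: 3+0=3, 3+2=5, 3+5=8, 3+10=13
a = 12: 12+0=12, 12+2=14, 12+5=17, 12+10=22
Collecting distinct sums: A + B = {-5, -3, -1, 0, 2, 3, 5, 7, 8, 12, 13, 14, 17, 22}
|A + B| = 14

A + B = {-5, -3, -1, 0, 2, 3, 5, 7, 8, 12, 13, 14, 17, 22}


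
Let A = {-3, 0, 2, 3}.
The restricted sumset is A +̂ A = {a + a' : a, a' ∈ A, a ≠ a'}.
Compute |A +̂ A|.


Restricted sumset: A +̂ A = {a + a' : a ∈ A, a' ∈ A, a ≠ a'}.
Equivalently, take A + A and drop any sum 2a that is achievable ONLY as a + a for a ∈ A (i.e. sums representable only with equal summands).
Enumerate pairs (a, a') with a < a' (symmetric, so each unordered pair gives one sum; this covers all a ≠ a'):
  -3 + 0 = -3
  -3 + 2 = -1
  -3 + 3 = 0
  0 + 2 = 2
  0 + 3 = 3
  2 + 3 = 5
Collected distinct sums: {-3, -1, 0, 2, 3, 5}
|A +̂ A| = 6
(Reference bound: |A +̂ A| ≥ 2|A| - 3 for |A| ≥ 2, with |A| = 4 giving ≥ 5.)

|A +̂ A| = 6


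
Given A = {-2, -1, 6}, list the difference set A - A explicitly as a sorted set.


A - A = {a - a' : a, a' ∈ A}.
Compute a - a' for each ordered pair (a, a'):
a = -2: -2--2=0, -2--1=-1, -2-6=-8
a = -1: -1--2=1, -1--1=0, -1-6=-7
a = 6: 6--2=8, 6--1=7, 6-6=0
Collecting distinct values (and noting 0 appears from a-a):
A - A = {-8, -7, -1, 0, 1, 7, 8}
|A - A| = 7

A - A = {-8, -7, -1, 0, 1, 7, 8}


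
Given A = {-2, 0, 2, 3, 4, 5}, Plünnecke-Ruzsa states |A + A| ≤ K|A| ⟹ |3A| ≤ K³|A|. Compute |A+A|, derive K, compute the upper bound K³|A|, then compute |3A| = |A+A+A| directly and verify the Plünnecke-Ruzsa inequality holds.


|A| = 6.
Step 1: Compute A + A by enumerating all 36 pairs.
A + A = {-4, -2, 0, 1, 2, 3, 4, 5, 6, 7, 8, 9, 10}, so |A + A| = 13.
Step 2: Doubling constant K = |A + A|/|A| = 13/6 = 13/6 ≈ 2.1667.
Step 3: Plünnecke-Ruzsa gives |3A| ≤ K³·|A| = (2.1667)³ · 6 ≈ 61.0278.
Step 4: Compute 3A = A + A + A directly by enumerating all triples (a,b,c) ∈ A³; |3A| = 20.
Step 5: Check 20 ≤ 61.0278? Yes ✓.

K = 13/6, Plünnecke-Ruzsa bound K³|A| ≈ 61.0278, |3A| = 20, inequality holds.


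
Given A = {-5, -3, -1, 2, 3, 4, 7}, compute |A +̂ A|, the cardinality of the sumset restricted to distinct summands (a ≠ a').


Restricted sumset: A +̂ A = {a + a' : a ∈ A, a' ∈ A, a ≠ a'}.
Equivalently, take A + A and drop any sum 2a that is achievable ONLY as a + a for a ∈ A (i.e. sums representable only with equal summands).
Enumerate pairs (a, a') with a < a' (symmetric, so each unordered pair gives one sum; this covers all a ≠ a'):
  -5 + -3 = -8
  -5 + -1 = -6
  -5 + 2 = -3
  -5 + 3 = -2
  -5 + 4 = -1
  -5 + 7 = 2
  -3 + -1 = -4
  -3 + 2 = -1
  -3 + 3 = 0
  -3 + 4 = 1
  -3 + 7 = 4
  -1 + 2 = 1
  -1 + 3 = 2
  -1 + 4 = 3
  -1 + 7 = 6
  2 + 3 = 5
  2 + 4 = 6
  2 + 7 = 9
  3 + 4 = 7
  3 + 7 = 10
  4 + 7 = 11
Collected distinct sums: {-8, -6, -4, -3, -2, -1, 0, 1, 2, 3, 4, 5, 6, 7, 9, 10, 11}
|A +̂ A| = 17
(Reference bound: |A +̂ A| ≥ 2|A| - 3 for |A| ≥ 2, with |A| = 7 giving ≥ 11.)

|A +̂ A| = 17


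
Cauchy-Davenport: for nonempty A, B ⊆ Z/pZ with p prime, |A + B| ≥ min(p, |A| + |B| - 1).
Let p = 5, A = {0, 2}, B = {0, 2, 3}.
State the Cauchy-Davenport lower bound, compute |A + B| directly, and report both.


Cauchy-Davenport: |A + B| ≥ min(p, |A| + |B| - 1) for A, B nonempty in Z/pZ.
|A| = 2, |B| = 3, p = 5.
CD lower bound = min(5, 2 + 3 - 1) = min(5, 4) = 4.
Compute A + B mod 5 directly:
a = 0: 0+0=0, 0+2=2, 0+3=3
a = 2: 2+0=2, 2+2=4, 2+3=0
A + B = {0, 2, 3, 4}, so |A + B| = 4.
Verify: 4 ≥ 4? Yes ✓.

CD lower bound = 4, actual |A + B| = 4.


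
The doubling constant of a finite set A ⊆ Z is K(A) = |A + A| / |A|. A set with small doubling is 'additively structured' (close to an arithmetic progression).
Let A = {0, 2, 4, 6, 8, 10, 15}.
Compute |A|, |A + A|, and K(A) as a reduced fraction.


|A| = 7.
Compute A + A by enumerating all 49 pairs.
A + A = {0, 2, 4, 6, 8, 10, 12, 14, 15, 16, 17, 18, 19, 20, 21, 23, 25, 30}, so |A + A| = 18.
K = |A + A| / |A| = 18/7 (already in lowest terms) ≈ 2.5714.
Reference: AP of size 7 gives K = 13/7 ≈ 1.8571; a fully generic set of size 7 gives K ≈ 4.0000.

|A| = 7, |A + A| = 18, K = 18/7.


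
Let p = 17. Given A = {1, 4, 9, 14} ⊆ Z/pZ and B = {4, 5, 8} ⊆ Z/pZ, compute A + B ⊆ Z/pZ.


Work in Z/17Z: reduce every sum a + b modulo 17.
Enumerate all 12 pairs:
a = 1: 1+4=5, 1+5=6, 1+8=9
a = 4: 4+4=8, 4+5=9, 4+8=12
a = 9: 9+4=13, 9+5=14, 9+8=0
a = 14: 14+4=1, 14+5=2, 14+8=5
Distinct residues collected: {0, 1, 2, 5, 6, 8, 9, 12, 13, 14}
|A + B| = 10 (out of 17 total residues).

A + B = {0, 1, 2, 5, 6, 8, 9, 12, 13, 14}


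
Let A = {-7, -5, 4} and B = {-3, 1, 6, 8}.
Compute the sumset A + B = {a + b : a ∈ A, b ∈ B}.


A + B = {a + b : a ∈ A, b ∈ B}.
Enumerate all |A|·|B| = 3·4 = 12 pairs (a, b) and collect distinct sums.
a = -7: -7+-3=-10, -7+1=-6, -7+6=-1, -7+8=1
a = -5: -5+-3=-8, -5+1=-4, -5+6=1, -5+8=3
a = 4: 4+-3=1, 4+1=5, 4+6=10, 4+8=12
Collecting distinct sums: A + B = {-10, -8, -6, -4, -1, 1, 3, 5, 10, 12}
|A + B| = 10

A + B = {-10, -8, -6, -4, -1, 1, 3, 5, 10, 12}


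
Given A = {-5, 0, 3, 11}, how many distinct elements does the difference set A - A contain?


A - A = {a - a' : a, a' ∈ A}; |A| = 4.
Bounds: 2|A|-1 ≤ |A - A| ≤ |A|² - |A| + 1, i.e. 7 ≤ |A - A| ≤ 13.
Note: 0 ∈ A - A always (from a - a). The set is symmetric: if d ∈ A - A then -d ∈ A - A.
Enumerate nonzero differences d = a - a' with a > a' (then include -d):
Positive differences: {3, 5, 8, 11, 16}
Full difference set: {0} ∪ (positive diffs) ∪ (negative diffs).
|A - A| = 1 + 2·5 = 11 (matches direct enumeration: 11).

|A - A| = 11


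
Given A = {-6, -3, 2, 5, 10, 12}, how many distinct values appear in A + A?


A + A = {a + a' : a, a' ∈ A}; |A| = 6.
General bounds: 2|A| - 1 ≤ |A + A| ≤ |A|(|A|+1)/2, i.e. 11 ≤ |A + A| ≤ 21.
Lower bound 2|A|-1 is attained iff A is an arithmetic progression.
Enumerate sums a + a' for a ≤ a' (symmetric, so this suffices):
a = -6: -6+-6=-12, -6+-3=-9, -6+2=-4, -6+5=-1, -6+10=4, -6+12=6
a = -3: -3+-3=-6, -3+2=-1, -3+5=2, -3+10=7, -3+12=9
a = 2: 2+2=4, 2+5=7, 2+10=12, 2+12=14
a = 5: 5+5=10, 5+10=15, 5+12=17
a = 10: 10+10=20, 10+12=22
a = 12: 12+12=24
Distinct sums: {-12, -9, -6, -4, -1, 2, 4, 6, 7, 9, 10, 12, 14, 15, 17, 20, 22, 24}
|A + A| = 18

|A + A| = 18


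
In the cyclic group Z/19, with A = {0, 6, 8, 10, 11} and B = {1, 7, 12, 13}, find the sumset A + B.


Work in Z/19Z: reduce every sum a + b modulo 19.
Enumerate all 20 pairs:
a = 0: 0+1=1, 0+7=7, 0+12=12, 0+13=13
a = 6: 6+1=7, 6+7=13, 6+12=18, 6+13=0
a = 8: 8+1=9, 8+7=15, 8+12=1, 8+13=2
a = 10: 10+1=11, 10+7=17, 10+12=3, 10+13=4
a = 11: 11+1=12, 11+7=18, 11+12=4, 11+13=5
Distinct residues collected: {0, 1, 2, 3, 4, 5, 7, 9, 11, 12, 13, 15, 17, 18}
|A + B| = 14 (out of 19 total residues).

A + B = {0, 1, 2, 3, 4, 5, 7, 9, 11, 12, 13, 15, 17, 18}


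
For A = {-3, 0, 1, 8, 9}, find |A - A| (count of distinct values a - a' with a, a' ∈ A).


A - A = {a - a' : a, a' ∈ A}; |A| = 5.
Bounds: 2|A|-1 ≤ |A - A| ≤ |A|² - |A| + 1, i.e. 9 ≤ |A - A| ≤ 21.
Note: 0 ∈ A - A always (from a - a). The set is symmetric: if d ∈ A - A then -d ∈ A - A.
Enumerate nonzero differences d = a - a' with a > a' (then include -d):
Positive differences: {1, 3, 4, 7, 8, 9, 11, 12}
Full difference set: {0} ∪ (positive diffs) ∪ (negative diffs).
|A - A| = 1 + 2·8 = 17 (matches direct enumeration: 17).

|A - A| = 17


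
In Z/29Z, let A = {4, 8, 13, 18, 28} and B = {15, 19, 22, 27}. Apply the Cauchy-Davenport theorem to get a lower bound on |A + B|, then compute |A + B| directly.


Cauchy-Davenport: |A + B| ≥ min(p, |A| + |B| - 1) for A, B nonempty in Z/pZ.
|A| = 5, |B| = 4, p = 29.
CD lower bound = min(29, 5 + 4 - 1) = min(29, 8) = 8.
Compute A + B mod 29 directly:
a = 4: 4+15=19, 4+19=23, 4+22=26, 4+27=2
a = 8: 8+15=23, 8+19=27, 8+22=1, 8+27=6
a = 13: 13+15=28, 13+19=3, 13+22=6, 13+27=11
a = 18: 18+15=4, 18+19=8, 18+22=11, 18+27=16
a = 28: 28+15=14, 28+19=18, 28+22=21, 28+27=26
A + B = {1, 2, 3, 4, 6, 8, 11, 14, 16, 18, 19, 21, 23, 26, 27, 28}, so |A + B| = 16.
Verify: 16 ≥ 8? Yes ✓.

CD lower bound = 8, actual |A + B| = 16.


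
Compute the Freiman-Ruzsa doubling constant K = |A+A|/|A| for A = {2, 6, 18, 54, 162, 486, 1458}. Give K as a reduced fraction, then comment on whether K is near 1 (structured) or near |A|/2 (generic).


|A| = 7.
Compute A + A by enumerating all 49 pairs.
A + A = {4, 8, 12, 20, 24, 36, 56, 60, 72, 108, 164, 168, 180, 216, 324, 488, 492, 504, 540, 648, 972, 1460, 1464, 1476, 1512, 1620, 1944, 2916}, so |A + A| = 28.
K = |A + A| / |A| = 28/7 = 4/1 ≈ 4.0000.
Reference: AP of size 7 gives K = 13/7 ≈ 1.8571; a fully generic set of size 7 gives K ≈ 4.0000.

|A| = 7, |A + A| = 28, K = 28/7 = 4/1.


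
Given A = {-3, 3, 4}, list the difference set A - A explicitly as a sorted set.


A - A = {a - a' : a, a' ∈ A}.
Compute a - a' for each ordered pair (a, a'):
a = -3: -3--3=0, -3-3=-6, -3-4=-7
a = 3: 3--3=6, 3-3=0, 3-4=-1
a = 4: 4--3=7, 4-3=1, 4-4=0
Collecting distinct values (and noting 0 appears from a-a):
A - A = {-7, -6, -1, 0, 1, 6, 7}
|A - A| = 7

A - A = {-7, -6, -1, 0, 1, 6, 7}


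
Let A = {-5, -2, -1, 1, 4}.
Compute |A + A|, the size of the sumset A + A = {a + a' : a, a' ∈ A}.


A + A = {a + a' : a, a' ∈ A}; |A| = 5.
General bounds: 2|A| - 1 ≤ |A + A| ≤ |A|(|A|+1)/2, i.e. 9 ≤ |A + A| ≤ 15.
Lower bound 2|A|-1 is attained iff A is an arithmetic progression.
Enumerate sums a + a' for a ≤ a' (symmetric, so this suffices):
a = -5: -5+-5=-10, -5+-2=-7, -5+-1=-6, -5+1=-4, -5+4=-1
a = -2: -2+-2=-4, -2+-1=-3, -2+1=-1, -2+4=2
a = -1: -1+-1=-2, -1+1=0, -1+4=3
a = 1: 1+1=2, 1+4=5
a = 4: 4+4=8
Distinct sums: {-10, -7, -6, -4, -3, -2, -1, 0, 2, 3, 5, 8}
|A + A| = 12

|A + A| = 12


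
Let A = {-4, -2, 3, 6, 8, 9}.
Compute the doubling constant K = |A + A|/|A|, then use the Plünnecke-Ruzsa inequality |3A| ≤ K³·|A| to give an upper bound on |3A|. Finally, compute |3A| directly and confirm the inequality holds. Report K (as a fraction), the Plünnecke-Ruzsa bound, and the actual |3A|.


|A| = 6.
Step 1: Compute A + A by enumerating all 36 pairs.
A + A = {-8, -6, -4, -1, 1, 2, 4, 5, 6, 7, 9, 11, 12, 14, 15, 16, 17, 18}, so |A + A| = 18.
Step 2: Doubling constant K = |A + A|/|A| = 18/6 = 18/6 ≈ 3.0000.
Step 3: Plünnecke-Ruzsa gives |3A| ≤ K³·|A| = (3.0000)³ · 6 ≈ 162.0000.
Step 4: Compute 3A = A + A + A directly by enumerating all triples (a,b,c) ∈ A³; |3A| = 35.
Step 5: Check 35 ≤ 162.0000? Yes ✓.

K = 18/6, Plünnecke-Ruzsa bound K³|A| ≈ 162.0000, |3A| = 35, inequality holds.


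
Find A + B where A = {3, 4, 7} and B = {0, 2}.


A + B = {a + b : a ∈ A, b ∈ B}.
Enumerate all |A|·|B| = 3·2 = 6 pairs (a, b) and collect distinct sums.
a = 3: 3+0=3, 3+2=5
a = 4: 4+0=4, 4+2=6
a = 7: 7+0=7, 7+2=9
Collecting distinct sums: A + B = {3, 4, 5, 6, 7, 9}
|A + B| = 6

A + B = {3, 4, 5, 6, 7, 9}


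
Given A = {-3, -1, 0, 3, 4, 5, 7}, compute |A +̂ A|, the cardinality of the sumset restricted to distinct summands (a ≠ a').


Restricted sumset: A +̂ A = {a + a' : a ∈ A, a' ∈ A, a ≠ a'}.
Equivalently, take A + A and drop any sum 2a that is achievable ONLY as a + a for a ∈ A (i.e. sums representable only with equal summands).
Enumerate pairs (a, a') with a < a' (symmetric, so each unordered pair gives one sum; this covers all a ≠ a'):
  -3 + -1 = -4
  -3 + 0 = -3
  -3 + 3 = 0
  -3 + 4 = 1
  -3 + 5 = 2
  -3 + 7 = 4
  -1 + 0 = -1
  -1 + 3 = 2
  -1 + 4 = 3
  -1 + 5 = 4
  -1 + 7 = 6
  0 + 3 = 3
  0 + 4 = 4
  0 + 5 = 5
  0 + 7 = 7
  3 + 4 = 7
  3 + 5 = 8
  3 + 7 = 10
  4 + 5 = 9
  4 + 7 = 11
  5 + 7 = 12
Collected distinct sums: {-4, -3, -1, 0, 1, 2, 3, 4, 5, 6, 7, 8, 9, 10, 11, 12}
|A +̂ A| = 16
(Reference bound: |A +̂ A| ≥ 2|A| - 3 for |A| ≥ 2, with |A| = 7 giving ≥ 11.)

|A +̂ A| = 16


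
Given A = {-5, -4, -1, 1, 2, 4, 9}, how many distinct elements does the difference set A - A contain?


A - A = {a - a' : a, a' ∈ A}; |A| = 7.
Bounds: 2|A|-1 ≤ |A - A| ≤ |A|² - |A| + 1, i.e. 13 ≤ |A - A| ≤ 43.
Note: 0 ∈ A - A always (from a - a). The set is symmetric: if d ∈ A - A then -d ∈ A - A.
Enumerate nonzero differences d = a - a' with a > a' (then include -d):
Positive differences: {1, 2, 3, 4, 5, 6, 7, 8, 9, 10, 13, 14}
Full difference set: {0} ∪ (positive diffs) ∪ (negative diffs).
|A - A| = 1 + 2·12 = 25 (matches direct enumeration: 25).

|A - A| = 25


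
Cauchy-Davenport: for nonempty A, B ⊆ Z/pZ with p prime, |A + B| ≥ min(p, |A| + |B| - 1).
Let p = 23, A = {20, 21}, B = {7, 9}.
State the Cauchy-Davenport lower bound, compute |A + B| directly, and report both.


Cauchy-Davenport: |A + B| ≥ min(p, |A| + |B| - 1) for A, B nonempty in Z/pZ.
|A| = 2, |B| = 2, p = 23.
CD lower bound = min(23, 2 + 2 - 1) = min(23, 3) = 3.
Compute A + B mod 23 directly:
a = 20: 20+7=4, 20+9=6
a = 21: 21+7=5, 21+9=7
A + B = {4, 5, 6, 7}, so |A + B| = 4.
Verify: 4 ≥ 3? Yes ✓.

CD lower bound = 3, actual |A + B| = 4.


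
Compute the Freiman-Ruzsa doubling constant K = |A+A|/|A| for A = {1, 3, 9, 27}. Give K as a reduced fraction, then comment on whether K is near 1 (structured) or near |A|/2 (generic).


|A| = 4.
Compute A + A by enumerating all 16 pairs.
A + A = {2, 4, 6, 10, 12, 18, 28, 30, 36, 54}, so |A + A| = 10.
K = |A + A| / |A| = 10/4 = 5/2 ≈ 2.5000.
Reference: AP of size 4 gives K = 7/4 ≈ 1.7500; a fully generic set of size 4 gives K ≈ 2.5000.

|A| = 4, |A + A| = 10, K = 10/4 = 5/2.


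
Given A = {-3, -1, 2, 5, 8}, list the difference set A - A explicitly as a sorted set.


A - A = {a - a' : a, a' ∈ A}.
Compute a - a' for each ordered pair (a, a'):
a = -3: -3--3=0, -3--1=-2, -3-2=-5, -3-5=-8, -3-8=-11
a = -1: -1--3=2, -1--1=0, -1-2=-3, -1-5=-6, -1-8=-9
a = 2: 2--3=5, 2--1=3, 2-2=0, 2-5=-3, 2-8=-6
a = 5: 5--3=8, 5--1=6, 5-2=3, 5-5=0, 5-8=-3
a = 8: 8--3=11, 8--1=9, 8-2=6, 8-5=3, 8-8=0
Collecting distinct values (and noting 0 appears from a-a):
A - A = {-11, -9, -8, -6, -5, -3, -2, 0, 2, 3, 5, 6, 8, 9, 11}
|A - A| = 15

A - A = {-11, -9, -8, -6, -5, -3, -2, 0, 2, 3, 5, 6, 8, 9, 11}


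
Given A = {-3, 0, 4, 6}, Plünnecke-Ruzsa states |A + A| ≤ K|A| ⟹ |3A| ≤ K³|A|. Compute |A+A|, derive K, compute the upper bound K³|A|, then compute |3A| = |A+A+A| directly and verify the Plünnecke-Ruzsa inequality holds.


|A| = 4.
Step 1: Compute A + A by enumerating all 16 pairs.
A + A = {-6, -3, 0, 1, 3, 4, 6, 8, 10, 12}, so |A + A| = 10.
Step 2: Doubling constant K = |A + A|/|A| = 10/4 = 10/4 ≈ 2.5000.
Step 3: Plünnecke-Ruzsa gives |3A| ≤ K³·|A| = (2.5000)³ · 4 ≈ 62.5000.
Step 4: Compute 3A = A + A + A directly by enumerating all triples (a,b,c) ∈ A³; |3A| = 18.
Step 5: Check 18 ≤ 62.5000? Yes ✓.

K = 10/4, Plünnecke-Ruzsa bound K³|A| ≈ 62.5000, |3A| = 18, inequality holds.


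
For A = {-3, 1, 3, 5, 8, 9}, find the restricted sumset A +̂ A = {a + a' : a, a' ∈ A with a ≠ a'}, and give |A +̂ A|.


Restricted sumset: A +̂ A = {a + a' : a ∈ A, a' ∈ A, a ≠ a'}.
Equivalently, take A + A and drop any sum 2a that is achievable ONLY as a + a for a ∈ A (i.e. sums representable only with equal summands).
Enumerate pairs (a, a') with a < a' (symmetric, so each unordered pair gives one sum; this covers all a ≠ a'):
  -3 + 1 = -2
  -3 + 3 = 0
  -3 + 5 = 2
  -3 + 8 = 5
  -3 + 9 = 6
  1 + 3 = 4
  1 + 5 = 6
  1 + 8 = 9
  1 + 9 = 10
  3 + 5 = 8
  3 + 8 = 11
  3 + 9 = 12
  5 + 8 = 13
  5 + 9 = 14
  8 + 9 = 17
Collected distinct sums: {-2, 0, 2, 4, 5, 6, 8, 9, 10, 11, 12, 13, 14, 17}
|A +̂ A| = 14
(Reference bound: |A +̂ A| ≥ 2|A| - 3 for |A| ≥ 2, with |A| = 6 giving ≥ 9.)

|A +̂ A| = 14


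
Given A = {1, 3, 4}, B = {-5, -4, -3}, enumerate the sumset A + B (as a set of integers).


A + B = {a + b : a ∈ A, b ∈ B}.
Enumerate all |A|·|B| = 3·3 = 9 pairs (a, b) and collect distinct sums.
a = 1: 1+-5=-4, 1+-4=-3, 1+-3=-2
a = 3: 3+-5=-2, 3+-4=-1, 3+-3=0
a = 4: 4+-5=-1, 4+-4=0, 4+-3=1
Collecting distinct sums: A + B = {-4, -3, -2, -1, 0, 1}
|A + B| = 6

A + B = {-4, -3, -2, -1, 0, 1}


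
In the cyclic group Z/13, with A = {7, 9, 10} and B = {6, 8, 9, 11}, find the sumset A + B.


Work in Z/13Z: reduce every sum a + b modulo 13.
Enumerate all 12 pairs:
a = 7: 7+6=0, 7+8=2, 7+9=3, 7+11=5
a = 9: 9+6=2, 9+8=4, 9+9=5, 9+11=7
a = 10: 10+6=3, 10+8=5, 10+9=6, 10+11=8
Distinct residues collected: {0, 2, 3, 4, 5, 6, 7, 8}
|A + B| = 8 (out of 13 total residues).

A + B = {0, 2, 3, 4, 5, 6, 7, 8}


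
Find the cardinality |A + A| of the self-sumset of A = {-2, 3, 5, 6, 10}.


A + A = {a + a' : a, a' ∈ A}; |A| = 5.
General bounds: 2|A| - 1 ≤ |A + A| ≤ |A|(|A|+1)/2, i.e. 9 ≤ |A + A| ≤ 15.
Lower bound 2|A|-1 is attained iff A is an arithmetic progression.
Enumerate sums a + a' for a ≤ a' (symmetric, so this suffices):
a = -2: -2+-2=-4, -2+3=1, -2+5=3, -2+6=4, -2+10=8
a = 3: 3+3=6, 3+5=8, 3+6=9, 3+10=13
a = 5: 5+5=10, 5+6=11, 5+10=15
a = 6: 6+6=12, 6+10=16
a = 10: 10+10=20
Distinct sums: {-4, 1, 3, 4, 6, 8, 9, 10, 11, 12, 13, 15, 16, 20}
|A + A| = 14

|A + A| = 14


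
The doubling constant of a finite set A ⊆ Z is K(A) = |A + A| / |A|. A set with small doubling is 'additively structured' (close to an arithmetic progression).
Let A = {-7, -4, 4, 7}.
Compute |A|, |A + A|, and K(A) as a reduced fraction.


|A| = 4.
Compute A + A by enumerating all 16 pairs.
A + A = {-14, -11, -8, -3, 0, 3, 8, 11, 14}, so |A + A| = 9.
K = |A + A| / |A| = 9/4 (already in lowest terms) ≈ 2.2500.
Reference: AP of size 4 gives K = 7/4 ≈ 1.7500; a fully generic set of size 4 gives K ≈ 2.5000.

|A| = 4, |A + A| = 9, K = 9/4.


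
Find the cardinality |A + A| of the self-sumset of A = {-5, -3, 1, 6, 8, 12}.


A + A = {a + a' : a, a' ∈ A}; |A| = 6.
General bounds: 2|A| - 1 ≤ |A + A| ≤ |A|(|A|+1)/2, i.e. 11 ≤ |A + A| ≤ 21.
Lower bound 2|A|-1 is attained iff A is an arithmetic progression.
Enumerate sums a + a' for a ≤ a' (symmetric, so this suffices):
a = -5: -5+-5=-10, -5+-3=-8, -5+1=-4, -5+6=1, -5+8=3, -5+12=7
a = -3: -3+-3=-6, -3+1=-2, -3+6=3, -3+8=5, -3+12=9
a = 1: 1+1=2, 1+6=7, 1+8=9, 1+12=13
a = 6: 6+6=12, 6+8=14, 6+12=18
a = 8: 8+8=16, 8+12=20
a = 12: 12+12=24
Distinct sums: {-10, -8, -6, -4, -2, 1, 2, 3, 5, 7, 9, 12, 13, 14, 16, 18, 20, 24}
|A + A| = 18

|A + A| = 18
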